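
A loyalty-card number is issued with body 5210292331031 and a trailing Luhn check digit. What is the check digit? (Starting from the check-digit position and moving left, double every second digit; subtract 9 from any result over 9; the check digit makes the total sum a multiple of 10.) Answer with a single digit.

3

Partial digits right→left: 1 3 0 1 3 3 2 9 2 0 1 2 5
Double every second digit counting from the check-digit position (so the 1st, 3rd, 5th, ... of the partial from the right).
  doubled (with −9 where >9): 2 0 6 4 4 2 1 → sum 19
  kept as-is: 3 1 3 9 0 2 → sum 18
Total = 19 + 18 = 37.
Check digit = (10 − (37 mod 10)) mod 10 = 3.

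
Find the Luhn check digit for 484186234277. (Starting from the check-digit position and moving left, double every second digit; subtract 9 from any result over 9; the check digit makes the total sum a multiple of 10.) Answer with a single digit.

4

Partial digits right→left: 7 7 2 4 3 2 6 8 1 4 8 4
Double every second digit counting from the check-digit position (so the 1st, 3rd, 5th, ... of the partial from the right).
  doubled (with −9 where >9): 5 4 6 3 2 7 → sum 27
  kept as-is: 7 4 2 8 4 4 → sum 29
Total = 27 + 29 = 56.
Check digit = (10 − (56 mod 10)) mod 10 = 4.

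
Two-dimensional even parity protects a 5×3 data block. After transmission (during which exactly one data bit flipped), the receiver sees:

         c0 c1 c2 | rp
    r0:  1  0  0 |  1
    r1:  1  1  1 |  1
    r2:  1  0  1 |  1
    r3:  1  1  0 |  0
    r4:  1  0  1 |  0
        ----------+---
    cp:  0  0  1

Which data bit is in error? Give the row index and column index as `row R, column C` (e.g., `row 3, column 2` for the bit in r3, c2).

Recompute each row's even parity and compare to rp:
  r0: data parity 1, sent rp 1 → ok
  r1: data parity 1, sent rp 1 → ok
  r2: data parity 0, sent rp 1 → mismatch
  r3: data parity 0, sent rp 0 → ok
  r4: data parity 0, sent rp 0 → ok
Recompute each column's even parity and compare to cp:
  c0: data parity 1, sent cp 0 → mismatch
  c1: data parity 0, sent cp 0 → ok
  c2: data parity 1, sent cp 1 → ok
Exactly one row (r2) and one column (c0) fail → the flipped bit is at their intersection.

row 2, column 0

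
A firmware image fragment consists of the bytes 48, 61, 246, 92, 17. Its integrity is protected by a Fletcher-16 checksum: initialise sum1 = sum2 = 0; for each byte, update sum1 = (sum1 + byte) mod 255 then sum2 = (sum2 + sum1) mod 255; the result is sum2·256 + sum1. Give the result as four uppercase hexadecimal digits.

94D1

Running sums (mod 255):
  after byte 0 (48): sum1=48, sum2=48
  after byte 1 (61): sum1=109, sum2=157
  after byte 2 (246): sum1=100, sum2=2
  after byte 3 (92): sum1=192, sum2=194
  after byte 4 (17): sum1=209, sum2=148
Checksum = sum2·256 + sum1 = 148·256 + 209 = 38097 = 0x94D1.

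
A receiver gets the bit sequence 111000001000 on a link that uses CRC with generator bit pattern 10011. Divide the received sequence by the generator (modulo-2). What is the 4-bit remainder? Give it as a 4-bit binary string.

1011

Modulo-2 division of 111000001000 by 10011:
  pos 0: 11100 XOR 10011 = 01111
  pos 1: 11110 XOR 10011 = 01101
  pos 2: 11010 XOR 10011 = 01001
  pos 3: 10010 XOR 10011 = 00001
  pos 7: 11000 XOR 10011 = 01011
Remainder = 1011 (nonzero — an error is detected).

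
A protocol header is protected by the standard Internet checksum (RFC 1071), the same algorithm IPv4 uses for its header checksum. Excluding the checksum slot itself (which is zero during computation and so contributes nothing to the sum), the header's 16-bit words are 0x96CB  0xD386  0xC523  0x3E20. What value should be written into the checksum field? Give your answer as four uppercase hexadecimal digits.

One's-complement addition (fold any carry out of bit 15 back into bit 0):
  0x96CB + 0xD386 = 0x16A51 → wrap carry → 0x6A52
  0x6A52 + 0xC523 = 0x12F75 → wrap carry → 0x2F76
  0x2F76 + 0x3E20 = 0x06D96
One's-complement sum = 0x6D96.
Checksum = ~0x6D96 & 0xFFFF = 0x9269.

9269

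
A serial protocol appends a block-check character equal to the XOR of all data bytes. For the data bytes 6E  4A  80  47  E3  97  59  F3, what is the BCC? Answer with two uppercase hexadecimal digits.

XOR the bytes together:
  start with 0x6E
  0x6E ⊕ 0x4A = 0x24
  0x24 ⊕ 0x80 = 0xA4
  0xA4 ⊕ 0x47 = 0xE3
  0xE3 ⊕ 0xE3 = 0x00
  0x00 ⊕ 0x97 = 0x97
  0x97 ⊕ 0x59 = 0xCE
  0xCE ⊕ 0xF3 = 0x3D

3D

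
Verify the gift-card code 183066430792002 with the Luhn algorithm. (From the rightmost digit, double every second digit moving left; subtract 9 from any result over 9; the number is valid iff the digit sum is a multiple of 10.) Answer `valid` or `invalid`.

From the right, keep odd positions and double even positions (subtract 9 from any doubled value over 9):
  doubled (positions 2,4,...): 0 4 5 6 3 0 7 → sum 25
  kept (positions 1,3,...): 2 0 9 0 4 6 3 1 → sum 25
Total = 50.
50 mod 10 = 0, so the number is valid.

valid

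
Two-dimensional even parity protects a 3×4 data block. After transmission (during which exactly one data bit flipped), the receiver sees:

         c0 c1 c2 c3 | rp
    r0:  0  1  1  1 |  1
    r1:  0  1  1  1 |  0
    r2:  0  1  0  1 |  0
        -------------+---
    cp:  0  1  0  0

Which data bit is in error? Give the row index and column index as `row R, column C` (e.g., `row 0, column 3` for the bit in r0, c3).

Recompute each row's even parity and compare to rp:
  r0: data parity 1, sent rp 1 → ok
  r1: data parity 1, sent rp 0 → mismatch
  r2: data parity 0, sent rp 0 → ok
Recompute each column's even parity and compare to cp:
  c0: data parity 0, sent cp 0 → ok
  c1: data parity 1, sent cp 1 → ok
  c2: data parity 0, sent cp 0 → ok
  c3: data parity 1, sent cp 0 → mismatch
Exactly one row (r1) and one column (c3) fail → the flipped bit is at their intersection.

row 1, column 3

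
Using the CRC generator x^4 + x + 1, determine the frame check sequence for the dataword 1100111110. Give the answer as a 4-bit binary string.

1100

Append 4 zeros: 11001111100000. Divide by 10011 (XOR where the leading bit is 1):
  pos 0: 11001 XOR 10011 = 01010
  pos 1: 10101 XOR 10011 = 00110
  pos 3: 11011 XOR 10011 = 01000
  pos 4: 10001 XOR 10011 = 00010
  pos 7: 10000 XOR 10011 = 00011
Remainder (last 4 bits) = 1100. This is the CRC / FCS.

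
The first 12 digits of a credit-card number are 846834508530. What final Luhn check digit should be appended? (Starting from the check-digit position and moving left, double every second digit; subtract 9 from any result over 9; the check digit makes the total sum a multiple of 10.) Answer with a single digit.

3

Partial digits right→left: 0 3 5 8 0 5 4 3 8 6 4 8
Double every second digit counting from the check-digit position (so the 1st, 3rd, 5th, ... of the partial from the right).
  doubled (with −9 where >9): 0 1 0 8 7 8 → sum 24
  kept as-is: 3 8 5 3 6 8 → sum 33
Total = 24 + 33 = 57.
Check digit = (10 − (57 mod 10)) mod 10 = 3.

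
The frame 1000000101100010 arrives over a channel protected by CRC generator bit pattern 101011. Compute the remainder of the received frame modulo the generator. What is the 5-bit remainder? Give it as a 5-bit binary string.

Modulo-2 division of 1000000101100010 by 101011:
  pos 0: 100000 XOR 101011 = 001011
  pos 2: 101101 XOR 101011 = 000110
  pos 5: 110011 XOR 101011 = 011000
  pos 6: 110000 XOR 101011 = 011011
  pos 7: 110110 XOR 101011 = 011101
  pos 8: 111010 XOR 101011 = 010001
  pos 9: 100011 XOR 101011 = 001000
Remainder = 10000 (nonzero — an error is detected).

10000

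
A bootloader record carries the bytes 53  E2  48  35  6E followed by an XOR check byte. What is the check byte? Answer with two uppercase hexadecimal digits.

A2

XOR the bytes together:
  start with 0x53
  0x53 ⊕ 0xE2 = 0xB1
  0xB1 ⊕ 0x48 = 0xF9
  0xF9 ⊕ 0x35 = 0xCC
  0xCC ⊕ 0x6E = 0xA2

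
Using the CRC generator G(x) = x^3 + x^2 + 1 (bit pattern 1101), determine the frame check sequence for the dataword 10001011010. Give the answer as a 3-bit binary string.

Append 3 zeros: 10001011010000. Divide by 1101 (XOR where the leading bit is 1):
  pos 0: 1000 XOR 1101 = 0101
  pos 1: 1011 XOR 1101 = 0110
  pos 2: 1100 XOR 1101 = 0001
  pos 5: 1110 XOR 1101 = 0011
  pos 7: 1110 XOR 1101 = 0011
  pos 9: 1100 XOR 1101 = 0001
Remainder (last 3 bits) = 010. This is the CRC / FCS.

010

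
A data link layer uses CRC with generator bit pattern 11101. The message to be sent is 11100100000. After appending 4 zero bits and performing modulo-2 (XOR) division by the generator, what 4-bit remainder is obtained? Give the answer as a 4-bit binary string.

1100

Append 4 zeros: 111001000000000. Divide by 11101 (XOR where the leading bit is 1):
  pos 0: 11100 XOR 11101 = 00001
  pos 4: 11000 XOR 11101 = 00101
  pos 6: 10100 XOR 11101 = 01001
  pos 7: 10010 XOR 11101 = 01111
  pos 8: 11110 XOR 11101 = 00011
Remainder (last 4 bits) = 1100. This is the CRC / FCS.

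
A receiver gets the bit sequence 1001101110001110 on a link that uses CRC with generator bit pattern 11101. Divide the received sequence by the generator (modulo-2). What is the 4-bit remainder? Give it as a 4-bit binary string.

0001

Modulo-2 division of 1001101110001110 by 11101:
  pos 0: 10011 XOR 11101 = 01110
  pos 1: 11100 XOR 11101 = 00001
  pos 5: 11110 XOR 11101 = 00011
  pos 8: 11001 XOR 11101 = 00100
  pos 10: 10011 XOR 11101 = 01110
  pos 11: 11100 XOR 11101 = 00001
Remainder = 0001 (nonzero — an error is detected).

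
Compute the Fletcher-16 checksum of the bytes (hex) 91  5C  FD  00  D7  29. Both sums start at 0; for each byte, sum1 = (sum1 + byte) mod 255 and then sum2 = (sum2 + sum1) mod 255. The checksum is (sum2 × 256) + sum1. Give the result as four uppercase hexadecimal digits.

Running sums (mod 255):
  after byte 0 (91): sum1=145, sum2=145
  after byte 1 (5C): sum1=237, sum2=127
  after byte 2 (FD): sum1=235, sum2=107
  after byte 3 (00): sum1=235, sum2=87
  after byte 4 (D7): sum1=195, sum2=27
  after byte 5 (29): sum1=236, sum2=8
Checksum = sum2·256 + sum1 = 8·256 + 236 = 2284 = 0x08EC.

08EC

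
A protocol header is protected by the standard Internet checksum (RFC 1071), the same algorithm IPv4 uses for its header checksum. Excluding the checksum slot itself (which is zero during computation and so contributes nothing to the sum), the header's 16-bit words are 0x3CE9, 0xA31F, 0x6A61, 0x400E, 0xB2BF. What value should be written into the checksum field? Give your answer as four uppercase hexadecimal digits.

One's-complement addition (fold any carry out of bit 15 back into bit 0):
  0x3CE9 + 0xA31F = 0x0E008
  0xE008 + 0x6A61 = 0x14A69 → wrap carry → 0x4A6A
  0x4A6A + 0x400E = 0x08A78
  0x8A78 + 0xB2BF = 0x13D37 → wrap carry → 0x3D38
One's-complement sum = 0x3D38.
Checksum = ~0x3D38 & 0xFFFF = 0xC2C7.

C2C7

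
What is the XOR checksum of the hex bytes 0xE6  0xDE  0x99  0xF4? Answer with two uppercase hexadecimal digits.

55

XOR the bytes together:
  start with 0xE6
  0xE6 ⊕ 0xDE = 0x38
  0x38 ⊕ 0x99 = 0xA1
  0xA1 ⊕ 0xF4 = 0x55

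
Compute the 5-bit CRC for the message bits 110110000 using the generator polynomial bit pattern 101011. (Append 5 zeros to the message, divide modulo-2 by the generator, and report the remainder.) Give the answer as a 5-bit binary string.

Append 5 zeros: 11011000000000. Divide by 101011 (XOR where the leading bit is 1):
  pos 0: 110110 XOR 101011 = 011101
  pos 1: 111010 XOR 101011 = 010001
  pos 2: 100010 XOR 101011 = 001001
  pos 4: 100100 XOR 101011 = 001111
  pos 6: 111100 XOR 101011 = 010111
  pos 7: 101110 XOR 101011 = 000101
Remainder (last 5 bits) = 01010. This is the CRC / FCS.

01010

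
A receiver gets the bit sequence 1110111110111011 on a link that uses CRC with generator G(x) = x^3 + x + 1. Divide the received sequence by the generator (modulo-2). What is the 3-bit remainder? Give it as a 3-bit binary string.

101

Modulo-2 division of 1110111110111011 by 1011:
  pos 0: 1110 XOR 1011 = 0101
  pos 1: 1011 XOR 1011 = 0000
  pos 5: 1111 XOR 1011 = 0100
  pos 6: 1000 XOR 1011 = 0011
  pos 8: 1111 XOR 1011 = 0100
  pos 9: 1001 XOR 1011 = 0010
  pos 11: 1001 XOR 1011 = 0010
Remainder = 101 (nonzero — an error is detected).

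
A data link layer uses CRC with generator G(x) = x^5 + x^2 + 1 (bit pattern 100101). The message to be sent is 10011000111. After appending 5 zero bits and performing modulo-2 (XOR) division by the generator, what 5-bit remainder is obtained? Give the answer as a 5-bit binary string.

01101

Append 5 zeros: 1001100011100000. Divide by 100101 (XOR where the leading bit is 1):
  pos 0: 100110 XOR 100101 = 000011
  pos 4: 110011 XOR 100101 = 010110
  pos 5: 101101 XOR 100101 = 001000
  pos 7: 100000 XOR 100101 = 000101
  pos 10: 101000 XOR 100101 = 001101
Remainder (last 5 bits) = 01101. This is the CRC / FCS.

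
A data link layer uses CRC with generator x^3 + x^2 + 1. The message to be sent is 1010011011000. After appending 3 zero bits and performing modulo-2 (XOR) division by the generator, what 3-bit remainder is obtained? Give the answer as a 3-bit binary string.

Append 3 zeros: 1010011011000000. Divide by 1101 (XOR where the leading bit is 1):
  pos 0: 1010 XOR 1101 = 0111
  pos 1: 1110 XOR 1101 = 0011
  pos 3: 1111 XOR 1101 = 0010
  pos 5: 1001 XOR 1101 = 0100
  pos 6: 1001 XOR 1101 = 0100
  pos 7: 1000 XOR 1101 = 0101
  pos 8: 1010 XOR 1101 = 0111
  pos 9: 1110 XOR 1101 = 0011
  pos 11: 1100 XOR 1101 = 0001
Remainder (last 3 bits) = 010. This is the CRC / FCS.

010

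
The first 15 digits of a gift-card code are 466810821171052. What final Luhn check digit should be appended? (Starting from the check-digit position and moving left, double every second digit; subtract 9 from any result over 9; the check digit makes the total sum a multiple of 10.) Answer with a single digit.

Partial digits right→left: 2 5 0 1 7 1 1 2 8 0 1 8 6 6 4
Double every second digit counting from the check-digit position (so the 1st, 3rd, 5th, ... of the partial from the right).
  doubled (with −9 where >9): 4 0 5 2 7 2 3 8 → sum 31
  kept as-is: 5 1 1 2 0 8 6 → sum 23
Total = 31 + 23 = 54.
Check digit = (10 − (54 mod 10)) mod 10 = 6.

6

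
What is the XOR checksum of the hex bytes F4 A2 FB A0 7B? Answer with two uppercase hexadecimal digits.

XOR the bytes together:
  start with 0xF4
  0xF4 ⊕ 0xA2 = 0x56
  0x56 ⊕ 0xFB = 0xAD
  0xAD ⊕ 0xA0 = 0x0D
  0x0D ⊕ 0x7B = 0x76

76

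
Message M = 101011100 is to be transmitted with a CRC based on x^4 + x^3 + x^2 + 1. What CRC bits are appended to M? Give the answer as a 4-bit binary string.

Append 4 zeros: 1010111000000. Divide by 11101 (XOR where the leading bit is 1):
  pos 0: 10101 XOR 11101 = 01000
  pos 1: 10001 XOR 11101 = 01100
  pos 2: 11001 XOR 11101 = 00100
  pos 4: 10000 XOR 11101 = 01101
  pos 5: 11010 XOR 11101 = 00111
  pos 7: 11100 XOR 11101 = 00001
Remainder (last 4 bits) = 0010. This is the CRC / FCS.

0010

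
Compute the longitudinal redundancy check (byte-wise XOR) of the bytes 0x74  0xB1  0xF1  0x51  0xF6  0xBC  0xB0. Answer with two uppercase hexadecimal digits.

9F

XOR the bytes together:
  start with 0x74
  0x74 ⊕ 0xB1 = 0xC5
  0xC5 ⊕ 0xF1 = 0x34
  0x34 ⊕ 0x51 = 0x65
  0x65 ⊕ 0xF6 = 0x93
  0x93 ⊕ 0xBC = 0x2F
  0x2F ⊕ 0xB0 = 0x9F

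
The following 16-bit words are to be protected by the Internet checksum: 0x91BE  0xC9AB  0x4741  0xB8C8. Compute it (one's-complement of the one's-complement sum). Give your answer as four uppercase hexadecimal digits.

A48B

One's-complement addition (fold any carry out of bit 15 back into bit 0):
  0x91BE + 0xC9AB = 0x15B69 → wrap carry → 0x5B6A
  0x5B6A + 0x4741 = 0x0A2AB
  0xA2AB + 0xB8C8 = 0x15B73 → wrap carry → 0x5B74
One's-complement sum = 0x5B74.
Checksum = ~0x5B74 & 0xFFFF = 0xA48B.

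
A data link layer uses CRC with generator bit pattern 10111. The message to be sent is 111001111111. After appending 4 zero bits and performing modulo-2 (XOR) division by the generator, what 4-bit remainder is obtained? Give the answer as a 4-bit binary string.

0101

Append 4 zeros: 1110011111110000. Divide by 10111 (XOR where the leading bit is 1):
  pos 0: 11100 XOR 10111 = 01011
  pos 1: 10111 XOR 10111 = 00000
  pos 6: 11111 XOR 10111 = 01000
  pos 7: 10001 XOR 10111 = 00110
  pos 9: 11000 XOR 10111 = 01111
  pos 10: 11110 XOR 10111 = 01001
  pos 11: 10010 XOR 10111 = 00101
Remainder (last 4 bits) = 0101. This is the CRC / FCS.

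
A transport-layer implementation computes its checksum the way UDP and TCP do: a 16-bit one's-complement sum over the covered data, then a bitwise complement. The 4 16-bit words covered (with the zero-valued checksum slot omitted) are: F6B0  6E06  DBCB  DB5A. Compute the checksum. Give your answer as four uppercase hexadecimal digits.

One's-complement addition (fold any carry out of bit 15 back into bit 0):
  0xF6B0 + 0x6E06 = 0x164B6 → wrap carry → 0x64B7
  0x64B7 + 0xDBCB = 0x14082 → wrap carry → 0x4083
  0x4083 + 0xDB5A = 0x11BDD → wrap carry → 0x1BDE
One's-complement sum = 0x1BDE.
Checksum = ~0x1BDE & 0xFFFF = 0xE421.

E421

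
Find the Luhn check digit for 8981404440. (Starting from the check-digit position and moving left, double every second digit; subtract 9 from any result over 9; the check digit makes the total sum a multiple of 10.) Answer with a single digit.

3

Partial digits right→left: 0 4 4 4 0 4 1 8 9 8
Double every second digit counting from the check-digit position (so the 1st, 3rd, 5th, ... of the partial from the right).
  doubled (with −9 where >9): 0 8 0 2 9 → sum 19
  kept as-is: 4 4 4 8 8 → sum 28
Total = 19 + 28 = 47.
Check digit = (10 − (47 mod 10)) mod 10 = 3.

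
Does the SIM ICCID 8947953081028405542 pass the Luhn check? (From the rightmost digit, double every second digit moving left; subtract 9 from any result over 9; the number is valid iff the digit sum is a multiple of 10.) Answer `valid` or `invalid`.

From the right, keep odd positions and double even positions (subtract 9 from any doubled value over 9):
  doubled (positions 2,4,...): 8 1 8 4 2 0 1 5 9 → sum 38
  kept (positions 1,3,...): 2 5 0 8 0 8 3 9 4 8 → sum 47
Total = 85.
85 mod 10 = 5, so the number is invalid.

invalid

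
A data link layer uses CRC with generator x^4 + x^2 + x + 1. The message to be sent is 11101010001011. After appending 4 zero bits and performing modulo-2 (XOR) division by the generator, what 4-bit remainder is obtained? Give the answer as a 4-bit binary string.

Append 4 zeros: 111010100010110000. Divide by 10111 (XOR where the leading bit is 1):
  pos 0: 11101 XOR 10111 = 01010
  pos 1: 10100 XOR 10111 = 00011
  pos 4: 11100 XOR 10111 = 01011
  pos 5: 10110 XOR 10111 = 00001
  pos 9: 11011 XOR 10111 = 01100
  pos 10: 11000 XOR 10111 = 01111
  pos 11: 11110 XOR 10111 = 01001
  pos 12: 10010 XOR 10111 = 00101
Remainder (last 4 bits) = 1010. This is the CRC / FCS.

1010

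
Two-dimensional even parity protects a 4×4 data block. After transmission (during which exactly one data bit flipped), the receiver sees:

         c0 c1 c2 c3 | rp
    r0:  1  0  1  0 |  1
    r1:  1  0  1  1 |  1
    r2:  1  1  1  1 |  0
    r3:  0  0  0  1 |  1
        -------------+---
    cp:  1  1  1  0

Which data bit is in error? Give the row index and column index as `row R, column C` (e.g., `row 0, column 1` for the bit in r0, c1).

Recompute each row's even parity and compare to rp:
  r0: data parity 0, sent rp 1 → mismatch
  r1: data parity 1, sent rp 1 → ok
  r2: data parity 0, sent rp 0 → ok
  r3: data parity 1, sent rp 1 → ok
Recompute each column's even parity and compare to cp:
  c0: data parity 1, sent cp 1 → ok
  c1: data parity 1, sent cp 1 → ok
  c2: data parity 1, sent cp 1 → ok
  c3: data parity 1, sent cp 0 → mismatch
Exactly one row (r0) and one column (c3) fail → the flipped bit is at their intersection.

row 0, column 3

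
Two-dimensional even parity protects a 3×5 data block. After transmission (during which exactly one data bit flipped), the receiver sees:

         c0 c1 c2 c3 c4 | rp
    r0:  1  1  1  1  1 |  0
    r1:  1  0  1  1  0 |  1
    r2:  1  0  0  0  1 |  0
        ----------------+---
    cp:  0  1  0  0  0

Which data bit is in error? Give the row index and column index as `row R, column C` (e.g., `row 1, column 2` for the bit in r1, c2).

Recompute each row's even parity and compare to rp:
  r0: data parity 1, sent rp 0 → mismatch
  r1: data parity 1, sent rp 1 → ok
  r2: data parity 0, sent rp 0 → ok
Recompute each column's even parity and compare to cp:
  c0: data parity 1, sent cp 0 → mismatch
  c1: data parity 1, sent cp 1 → ok
  c2: data parity 0, sent cp 0 → ok
  c3: data parity 0, sent cp 0 → ok
  c4: data parity 0, sent cp 0 → ok
Exactly one row (r0) and one column (c0) fail → the flipped bit is at their intersection.

row 0, column 0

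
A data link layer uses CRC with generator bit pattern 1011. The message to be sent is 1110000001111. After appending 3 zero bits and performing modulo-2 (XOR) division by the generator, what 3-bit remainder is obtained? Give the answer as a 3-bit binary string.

Append 3 zeros: 1110000001111000. Divide by 1011 (XOR where the leading bit is 1):
  pos 0: 1110 XOR 1011 = 0101
  pos 1: 1010 XOR 1011 = 0001
  pos 4: 1000 XOR 1011 = 0011
  pos 6: 1101 XOR 1011 = 0110
  pos 7: 1101 XOR 1011 = 0110
  pos 8: 1101 XOR 1011 = 0110
  pos 9: 1101 XOR 1011 = 0110
  pos 10: 1100 XOR 1011 = 0111
  pos 11: 1110 XOR 1011 = 0101
  pos 12: 1010 XOR 1011 = 0001
Remainder (last 3 bits) = 001. This is the CRC / FCS.

001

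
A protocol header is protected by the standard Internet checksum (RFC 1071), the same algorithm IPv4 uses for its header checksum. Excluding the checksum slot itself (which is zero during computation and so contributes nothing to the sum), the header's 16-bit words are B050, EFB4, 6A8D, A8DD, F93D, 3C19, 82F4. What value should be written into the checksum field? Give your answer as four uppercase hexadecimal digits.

9443

One's-complement addition (fold any carry out of bit 15 back into bit 0):
  0xB050 + 0xEFB4 = 0x1A004 → wrap carry → 0xA005
  0xA005 + 0x6A8D = 0x10A92 → wrap carry → 0x0A93
  0x0A93 + 0xA8DD = 0x0B370
  0xB370 + 0xF93D = 0x1ACAD → wrap carry → 0xACAE
  0xACAE + 0x3C19 = 0x0E8C7
  0xE8C7 + 0x82F4 = 0x16BBB → wrap carry → 0x6BBC
One's-complement sum = 0x6BBC.
Checksum = ~0x6BBC & 0xFFFF = 0x9443.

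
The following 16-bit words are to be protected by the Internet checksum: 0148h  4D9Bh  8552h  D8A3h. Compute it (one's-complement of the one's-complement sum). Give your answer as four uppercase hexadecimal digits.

5326

One's-complement addition (fold any carry out of bit 15 back into bit 0):
  0x0148 + 0x4D9B = 0x04EE3
  0x4EE3 + 0x8552 = 0x0D435
  0xD435 + 0xD8A3 = 0x1ACD8 → wrap carry → 0xACD9
One's-complement sum = 0xACD9.
Checksum = ~0xACD9 & 0xFFFF = 0x5326.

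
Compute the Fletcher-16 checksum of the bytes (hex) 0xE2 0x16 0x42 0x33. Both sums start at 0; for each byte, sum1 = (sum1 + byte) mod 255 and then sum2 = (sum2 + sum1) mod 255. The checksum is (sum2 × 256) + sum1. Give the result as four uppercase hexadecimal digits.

Running sums (mod 255):
  after byte 0 (0xE2): sum1=226, sum2=226
  after byte 1 (0x16): sum1=248, sum2=219
  after byte 2 (0x42): sum1=59, sum2=23
  after byte 3 (0x33): sum1=110, sum2=133
Checksum = sum2·256 + sum1 = 133·256 + 110 = 34158 = 0x856E.

856E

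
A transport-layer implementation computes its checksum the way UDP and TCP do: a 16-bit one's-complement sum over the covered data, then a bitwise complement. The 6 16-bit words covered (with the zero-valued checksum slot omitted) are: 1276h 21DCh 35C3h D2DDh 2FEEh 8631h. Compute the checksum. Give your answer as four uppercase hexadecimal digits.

0CED

One's-complement addition (fold any carry out of bit 15 back into bit 0):
  0x1276 + 0x21DC = 0x03452
  0x3452 + 0x35C3 = 0x06A15
  0x6A15 + 0xD2DD = 0x13CF2 → wrap carry → 0x3CF3
  0x3CF3 + 0x2FEE = 0x06CE1
  0x6CE1 + 0x8631 = 0x0F312
One's-complement sum = 0xF312.
Checksum = ~0xF312 & 0xFFFF = 0x0CED.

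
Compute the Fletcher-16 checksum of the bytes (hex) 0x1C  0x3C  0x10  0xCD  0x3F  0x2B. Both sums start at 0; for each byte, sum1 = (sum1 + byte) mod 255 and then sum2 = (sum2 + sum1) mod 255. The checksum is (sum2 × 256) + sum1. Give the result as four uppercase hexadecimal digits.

29A0

Running sums (mod 255):
  after byte 0 (0x1C): sum1=28, sum2=28
  after byte 1 (0x3C): sum1=88, sum2=116
  after byte 2 (0x10): sum1=104, sum2=220
  after byte 3 (0xCD): sum1=54, sum2=19
  after byte 4 (0x3F): sum1=117, sum2=136
  after byte 5 (0x2B): sum1=160, sum2=41
Checksum = sum2·256 + sum1 = 41·256 + 160 = 10656 = 0x29A0.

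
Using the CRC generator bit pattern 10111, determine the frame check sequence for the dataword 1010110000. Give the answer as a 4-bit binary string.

Append 4 zeros: 10101100000000. Divide by 10111 (XOR where the leading bit is 1):
  pos 0: 10101 XOR 10111 = 00010
  pos 3: 10100 XOR 10111 = 00011
  pos 6: 11000 XOR 10111 = 01111
  pos 7: 11110 XOR 10111 = 01001
  pos 8: 10010 XOR 10111 = 00101
Remainder (last 4 bits) = 1010. This is the CRC / FCS.

1010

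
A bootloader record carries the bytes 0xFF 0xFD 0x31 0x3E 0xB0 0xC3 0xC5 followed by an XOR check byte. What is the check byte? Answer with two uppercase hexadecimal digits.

XOR the bytes together:
  start with 0xFF
  0xFF ⊕ 0xFD = 0x02
  0x02 ⊕ 0x31 = 0x33
  0x33 ⊕ 0x3E = 0x0D
  0x0D ⊕ 0xB0 = 0xBD
  0xBD ⊕ 0xC3 = 0x7E
  0x7E ⊕ 0xC5 = 0xBB

BB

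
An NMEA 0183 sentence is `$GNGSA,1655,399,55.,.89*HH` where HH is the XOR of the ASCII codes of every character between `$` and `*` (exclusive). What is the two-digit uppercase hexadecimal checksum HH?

XOR the ASCII codes of the payload characters:
  'G' = 0x47 → acc = 0x47
  'N' = 0x4E → acc = 0x09
  'G' = 0x47 → acc = 0x4E
  'S' = 0x53 → acc = 0x1D
  'A' = 0x41 → acc = 0x5C
  ',' = 0x2C → acc = 0x70
  '1' = 0x31 → acc = 0x41
  '6' = 0x36 → acc = 0x77
  '5' = 0x35 → acc = 0x42
  '5' = 0x35 → acc = 0x77
  ',' = 0x2C → acc = 0x5B
  '3' = 0x33 → acc = 0x68
  '9' = 0x39 → acc = 0x51
  '9' = 0x39 → acc = 0x68
  ',' = 0x2C → acc = 0x44
  '5' = 0x35 → acc = 0x71
  '5' = 0x35 → acc = 0x44
  '.' = 0x2E → acc = 0x6A
  ',' = 0x2C → acc = 0x46
  '.' = 0x2E → acc = 0x68
  '8' = 0x38 → acc = 0x50
  '9' = 0x39 → acc = 0x69
Checksum = 0x69.

69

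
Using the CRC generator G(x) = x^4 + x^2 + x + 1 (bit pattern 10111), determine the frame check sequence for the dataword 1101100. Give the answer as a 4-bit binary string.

Append 4 zeros: 11011000000. Divide by 10111 (XOR where the leading bit is 1):
  pos 0: 11011 XOR 10111 = 01100
  pos 1: 11000 XOR 10111 = 01111
  pos 2: 11110 XOR 10111 = 01001
  pos 3: 10010 XOR 10111 = 00101
  pos 5: 10100 XOR 10111 = 00011
Remainder (last 4 bits) = 0110. This is the CRC / FCS.

0110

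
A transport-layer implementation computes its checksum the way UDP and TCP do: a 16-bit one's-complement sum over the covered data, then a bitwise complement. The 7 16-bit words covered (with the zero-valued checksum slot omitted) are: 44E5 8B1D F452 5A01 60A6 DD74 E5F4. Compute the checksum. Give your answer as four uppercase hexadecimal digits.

BD98

One's-complement addition (fold any carry out of bit 15 back into bit 0):
  0x44E5 + 0x8B1D = 0x0D002
  0xD002 + 0xF452 = 0x1C454 → wrap carry → 0xC455
  0xC455 + 0x5A01 = 0x11E56 → wrap carry → 0x1E57
  0x1E57 + 0x60A6 = 0x07EFD
  0x7EFD + 0xDD74 = 0x15C71 → wrap carry → 0x5C72
  0x5C72 + 0xE5F4 = 0x14266 → wrap carry → 0x4267
One's-complement sum = 0x4267.
Checksum = ~0x4267 & 0xFFFF = 0xBD98.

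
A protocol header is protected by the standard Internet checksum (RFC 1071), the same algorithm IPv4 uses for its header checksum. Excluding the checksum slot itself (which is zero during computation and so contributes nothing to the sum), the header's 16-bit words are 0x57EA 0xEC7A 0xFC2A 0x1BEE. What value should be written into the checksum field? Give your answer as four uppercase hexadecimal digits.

One's-complement addition (fold any carry out of bit 15 back into bit 0):
  0x57EA + 0xEC7A = 0x14464 → wrap carry → 0x4465
  0x4465 + 0xFC2A = 0x1408F → wrap carry → 0x4090
  0x4090 + 0x1BEE = 0x05C7E
One's-complement sum = 0x5C7E.
Checksum = ~0x5C7E & 0xFFFF = 0xA381.

A381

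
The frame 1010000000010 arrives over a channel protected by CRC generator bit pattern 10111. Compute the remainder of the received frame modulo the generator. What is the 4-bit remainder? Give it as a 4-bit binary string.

0100

Modulo-2 division of 1010000000010 by 10111:
  pos 0: 10100 XOR 10111 = 00011
  pos 3: 11000 XOR 10111 = 01111
  pos 4: 11110 XOR 10111 = 01001
  pos 5: 10010 XOR 10111 = 00101
  pos 7: 10101 XOR 10111 = 00010
Remainder = 0100 (nonzero — an error is detected).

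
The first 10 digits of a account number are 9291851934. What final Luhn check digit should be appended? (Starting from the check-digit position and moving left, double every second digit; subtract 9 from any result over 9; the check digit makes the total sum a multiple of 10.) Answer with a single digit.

6

Partial digits right→left: 4 3 9 1 5 8 1 9 2 9
Double every second digit counting from the check-digit position (so the 1st, 3rd, 5th, ... of the partial from the right).
  doubled (with −9 where >9): 8 9 1 2 4 → sum 24
  kept as-is: 3 1 8 9 9 → sum 30
Total = 24 + 30 = 54.
Check digit = (10 − (54 mod 10)) mod 10 = 6.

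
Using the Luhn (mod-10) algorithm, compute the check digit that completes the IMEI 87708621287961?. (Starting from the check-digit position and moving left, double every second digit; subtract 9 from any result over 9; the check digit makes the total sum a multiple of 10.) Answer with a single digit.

Partial digits right→left: 1 6 9 7 8 2 1 2 6 8 0 7 7 8
Double every second digit counting from the check-digit position (so the 1st, 3rd, 5th, ... of the partial from the right).
  doubled (with −9 where >9): 2 9 7 2 3 0 5 → sum 28
  kept as-is: 6 7 2 2 8 7 8 → sum 40
Total = 28 + 40 = 68.
Check digit = (10 − (68 mod 10)) mod 10 = 2.

2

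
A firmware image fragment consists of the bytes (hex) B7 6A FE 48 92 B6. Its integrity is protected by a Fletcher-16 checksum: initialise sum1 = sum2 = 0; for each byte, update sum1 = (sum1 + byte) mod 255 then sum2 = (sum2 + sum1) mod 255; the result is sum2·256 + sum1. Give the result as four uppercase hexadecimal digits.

Running sums (mod 255):
  after byte 0 (B7): sum1=183, sum2=183
  after byte 1 (6A): sum1=34, sum2=217
  after byte 2 (FE): sum1=33, sum2=250
  after byte 3 (48): sum1=105, sum2=100
  after byte 4 (92): sum1=251, sum2=96
  after byte 5 (B6): sum1=178, sum2=19
Checksum = sum2·256 + sum1 = 19·256 + 178 = 5042 = 0x13B2.

13B2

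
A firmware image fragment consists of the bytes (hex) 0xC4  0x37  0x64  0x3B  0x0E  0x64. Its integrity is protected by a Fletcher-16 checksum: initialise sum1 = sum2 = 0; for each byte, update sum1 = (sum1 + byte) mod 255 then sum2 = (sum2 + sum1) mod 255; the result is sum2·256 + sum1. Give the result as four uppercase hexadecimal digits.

740E

Running sums (mod 255):
  after byte 0 (0xC4): sum1=196, sum2=196
  after byte 1 (0x37): sum1=251, sum2=192
  after byte 2 (0x64): sum1=96, sum2=33
  after byte 3 (0x3B): sum1=155, sum2=188
  after byte 4 (0x0E): sum1=169, sum2=102
  after byte 5 (0x64): sum1=14, sum2=116
Checksum = sum2·256 + sum1 = 116·256 + 14 = 29710 = 0x740E.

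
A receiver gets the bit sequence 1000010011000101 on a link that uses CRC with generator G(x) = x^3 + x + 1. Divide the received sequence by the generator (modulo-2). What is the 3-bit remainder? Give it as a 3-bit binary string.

Modulo-2 division of 1000010011000101 by 1011:
  pos 0: 1000 XOR 1011 = 0011
  pos 2: 1101 XOR 1011 = 0110
  pos 3: 1100 XOR 1011 = 0111
  pos 4: 1110 XOR 1011 = 0101
  pos 5: 1011 XOR 1011 = 0000
  pos 9: 1000 XOR 1011 = 0011
  pos 11: 1110 XOR 1011 = 0101
  pos 12: 1011 XOR 1011 = 0000
Remainder = 000 (zero — the frame passes the CRC check).

000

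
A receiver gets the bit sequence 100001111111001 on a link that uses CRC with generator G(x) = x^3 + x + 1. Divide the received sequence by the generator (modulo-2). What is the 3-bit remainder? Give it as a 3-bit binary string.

000

Modulo-2 division of 100001111111001 by 1011:
  pos 0: 1000 XOR 1011 = 0011
  pos 2: 1101 XOR 1011 = 0110
  pos 3: 1101 XOR 1011 = 0110
  pos 4: 1101 XOR 1011 = 0110
  pos 5: 1101 XOR 1011 = 0110
  pos 6: 1101 XOR 1011 = 0110
  pos 7: 1101 XOR 1011 = 0110
  pos 8: 1101 XOR 1011 = 0110
  pos 9: 1100 XOR 1011 = 0111
  pos 10: 1110 XOR 1011 = 0101
  pos 11: 1011 XOR 1011 = 0000
Remainder = 000 (zero — the frame passes the CRC check).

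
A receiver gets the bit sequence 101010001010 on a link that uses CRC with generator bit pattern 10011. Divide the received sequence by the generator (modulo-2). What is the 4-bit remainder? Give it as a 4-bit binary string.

Modulo-2 division of 101010001010 by 10011:
  pos 0: 10101 XOR 10011 = 00110
  pos 2: 11000 XOR 10011 = 01011
  pos 3: 10110 XOR 10011 = 00101
  pos 5: 10110 XOR 10011 = 00101
  pos 7: 10110 XOR 10011 = 00101
Remainder = 0101 (nonzero — an error is detected).

0101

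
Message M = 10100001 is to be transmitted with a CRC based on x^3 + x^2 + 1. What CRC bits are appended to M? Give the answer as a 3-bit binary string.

010

Append 3 zeros: 10100001000. Divide by 1101 (XOR where the leading bit is 1):
  pos 0: 1010 XOR 1101 = 0111
  pos 1: 1110 XOR 1101 = 0011
  pos 3: 1100 XOR 1101 = 0001
  pos 6: 1100 XOR 1101 = 0001
Remainder (last 3 bits) = 010. This is the CRC / FCS.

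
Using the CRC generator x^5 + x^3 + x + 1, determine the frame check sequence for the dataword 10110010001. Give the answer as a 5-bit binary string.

10011

Append 5 zeros: 1011001000100000. Divide by 101011 (XOR where the leading bit is 1):
  pos 0: 101100 XOR 101011 = 000111
  pos 3: 111100 XOR 101011 = 010111
  pos 4: 101110 XOR 101011 = 000101
  pos 7: 101100 XOR 101011 = 000111
  pos 10: 111000 XOR 101011 = 010011
Remainder (last 5 bits) = 10011. This is the CRC / FCS.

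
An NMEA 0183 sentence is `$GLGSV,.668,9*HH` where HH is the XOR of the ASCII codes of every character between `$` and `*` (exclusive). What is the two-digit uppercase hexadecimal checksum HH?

XOR the ASCII codes of the payload characters:
  'G' = 0x47 → acc = 0x47
  'L' = 0x4C → acc = 0x0B
  'G' = 0x47 → acc = 0x4C
  'S' = 0x53 → acc = 0x1F
  'V' = 0x56 → acc = 0x49
  ',' = 0x2C → acc = 0x65
  '.' = 0x2E → acc = 0x4B
  '6' = 0x36 → acc = 0x7D
  '6' = 0x36 → acc = 0x4B
  '8' = 0x38 → acc = 0x73
  ',' = 0x2C → acc = 0x5F
  '9' = 0x39 → acc = 0x66
Checksum = 0x66.

66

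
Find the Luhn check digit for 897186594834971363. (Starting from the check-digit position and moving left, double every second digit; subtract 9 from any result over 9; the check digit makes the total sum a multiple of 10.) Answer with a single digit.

Partial digits right→left: 3 6 3 1 7 9 4 3 8 4 9 5 6 8 1 7 9 8
Double every second digit counting from the check-digit position (so the 1st, 3rd, 5th, ... of the partial from the right).
  doubled (with −9 where >9): 6 6 5 8 7 9 3 2 9 → sum 55
  kept as-is: 6 1 9 3 4 5 8 7 8 → sum 51
Total = 55 + 51 = 106.
Check digit = (10 − (106 mod 10)) mod 10 = 4.

4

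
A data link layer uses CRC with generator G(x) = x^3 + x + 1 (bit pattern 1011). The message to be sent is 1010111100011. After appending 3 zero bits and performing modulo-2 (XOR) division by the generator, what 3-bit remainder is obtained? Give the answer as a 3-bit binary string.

Append 3 zeros: 1010111100011000. Divide by 1011 (XOR where the leading bit is 1):
  pos 0: 1010 XOR 1011 = 0001
  pos 3: 1111 XOR 1011 = 0100
  pos 4: 1001 XOR 1011 = 0010
  pos 6: 1000 XOR 1011 = 0011
  pos 8: 1101 XOR 1011 = 0110
  pos 9: 1101 XOR 1011 = 0110
  pos 10: 1100 XOR 1011 = 0111
  pos 11: 1110 XOR 1011 = 0101
  pos 12: 1010 XOR 1011 = 0001
Remainder (last 3 bits) = 001. This is the CRC / FCS.

001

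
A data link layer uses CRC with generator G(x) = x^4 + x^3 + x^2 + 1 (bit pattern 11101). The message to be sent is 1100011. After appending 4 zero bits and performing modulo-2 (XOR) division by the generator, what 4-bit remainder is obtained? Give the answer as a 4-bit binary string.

0110

Append 4 zeros: 11000110000. Divide by 11101 (XOR where the leading bit is 1):
  pos 0: 11000 XOR 11101 = 00101
  pos 2: 10111 XOR 11101 = 01010
  pos 3: 10100 XOR 11101 = 01001
  pos 4: 10010 XOR 11101 = 01111
  pos 5: 11110 XOR 11101 = 00011
Remainder (last 4 bits) = 0110. This is the CRC / FCS.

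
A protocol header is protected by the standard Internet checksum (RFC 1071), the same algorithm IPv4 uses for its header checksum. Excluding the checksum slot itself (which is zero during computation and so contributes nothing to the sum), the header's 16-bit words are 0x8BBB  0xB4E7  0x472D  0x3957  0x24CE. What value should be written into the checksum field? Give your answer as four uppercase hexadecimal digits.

One's-complement addition (fold any carry out of bit 15 back into bit 0):
  0x8BBB + 0xB4E7 = 0x140A2 → wrap carry → 0x40A3
  0x40A3 + 0x472D = 0x087D0
  0x87D0 + 0x3957 = 0x0C127
  0xC127 + 0x24CE = 0x0E5F5
One's-complement sum = 0xE5F5.
Checksum = ~0xE5F5 & 0xFFFF = 0x1A0A.

1A0A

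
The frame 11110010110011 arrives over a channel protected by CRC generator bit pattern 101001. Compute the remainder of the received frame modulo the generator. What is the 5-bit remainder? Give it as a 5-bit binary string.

00000

Modulo-2 division of 11110010110011 by 101001:
  pos 0: 111100 XOR 101001 = 010101
  pos 1: 101011 XOR 101001 = 000010
  pos 5: 100110 XOR 101001 = 001111
  pos 7: 111101 XOR 101001 = 010100
  pos 8: 101001 XOR 101001 = 000000
Remainder = 00000 (zero — the frame passes the CRC check).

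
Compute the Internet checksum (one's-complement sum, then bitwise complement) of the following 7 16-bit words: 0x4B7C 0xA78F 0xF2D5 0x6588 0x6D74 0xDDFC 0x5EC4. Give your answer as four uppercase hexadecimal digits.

0A60

One's-complement addition (fold any carry out of bit 15 back into bit 0):
  0x4B7C + 0xA78F = 0x0F30B
  0xF30B + 0xF2D5 = 0x1E5E0 → wrap carry → 0xE5E1
  0xE5E1 + 0x6588 = 0x14B69 → wrap carry → 0x4B6A
  0x4B6A + 0x6D74 = 0x0B8DE
  0xB8DE + 0xDDFC = 0x196DA → wrap carry → 0x96DB
  0x96DB + 0x5EC4 = 0x0F59F
One's-complement sum = 0xF59F.
Checksum = ~0xF59F & 0xFFFF = 0x0A60.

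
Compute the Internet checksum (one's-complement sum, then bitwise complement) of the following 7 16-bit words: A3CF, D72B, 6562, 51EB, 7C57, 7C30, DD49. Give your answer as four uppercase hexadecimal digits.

F7E4

One's-complement addition (fold any carry out of bit 15 back into bit 0):
  0xA3CF + 0xD72B = 0x17AFA → wrap carry → 0x7AFB
  0x7AFB + 0x6562 = 0x0E05D
  0xE05D + 0x51EB = 0x13248 → wrap carry → 0x3249
  0x3249 + 0x7C57 = 0x0AEA0
  0xAEA0 + 0x7C30 = 0x12AD0 → wrap carry → 0x2AD1
  0x2AD1 + 0xDD49 = 0x1081A → wrap carry → 0x081B
One's-complement sum = 0x081B.
Checksum = ~0x081B & 0xFFFF = 0xF7E4.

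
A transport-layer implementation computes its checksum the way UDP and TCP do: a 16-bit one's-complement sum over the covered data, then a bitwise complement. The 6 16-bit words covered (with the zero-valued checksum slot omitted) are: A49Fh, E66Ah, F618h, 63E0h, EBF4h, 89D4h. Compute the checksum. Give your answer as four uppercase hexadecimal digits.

One's-complement addition (fold any carry out of bit 15 back into bit 0):
  0xA49F + 0xE66A = 0x18B09 → wrap carry → 0x8B0A
  0x8B0A + 0xF618 = 0x18122 → wrap carry → 0x8123
  0x8123 + 0x63E0 = 0x0E503
  0xE503 + 0xEBF4 = 0x1D0F7 → wrap carry → 0xD0F8
  0xD0F8 + 0x89D4 = 0x15ACC → wrap carry → 0x5ACD
One's-complement sum = 0x5ACD.
Checksum = ~0x5ACD & 0xFFFF = 0xA532.

A532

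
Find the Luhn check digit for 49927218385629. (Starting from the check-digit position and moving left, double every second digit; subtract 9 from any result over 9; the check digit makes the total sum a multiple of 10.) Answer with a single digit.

6

Partial digits right→left: 9 2 6 5 8 3 8 1 2 7 2 9 9 4
Double every second digit counting from the check-digit position (so the 1st, 3rd, 5th, ... of the partial from the right).
  doubled (with −9 where >9): 9 3 7 7 4 4 9 → sum 43
  kept as-is: 2 5 3 1 7 9 4 → sum 31
Total = 43 + 31 = 74.
Check digit = (10 − (74 mod 10)) mod 10 = 6.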